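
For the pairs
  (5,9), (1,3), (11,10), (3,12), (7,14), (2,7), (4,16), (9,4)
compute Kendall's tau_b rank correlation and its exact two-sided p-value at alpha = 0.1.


Step 1: Enumerate the 28 unordered pairs (i,j) with i<j and classify each by sign(x_j-x_i) * sign(y_j-y_i).
  (1,2):dx=-4,dy=-6->C; (1,3):dx=+6,dy=+1->C; (1,4):dx=-2,dy=+3->D; (1,5):dx=+2,dy=+5->C
  (1,6):dx=-3,dy=-2->C; (1,7):dx=-1,dy=+7->D; (1,8):dx=+4,dy=-5->D; (2,3):dx=+10,dy=+7->C
  (2,4):dx=+2,dy=+9->C; (2,5):dx=+6,dy=+11->C; (2,6):dx=+1,dy=+4->C; (2,7):dx=+3,dy=+13->C
  (2,8):dx=+8,dy=+1->C; (3,4):dx=-8,dy=+2->D; (3,5):dx=-4,dy=+4->D; (3,6):dx=-9,dy=-3->C
  (3,7):dx=-7,dy=+6->D; (3,8):dx=-2,dy=-6->C; (4,5):dx=+4,dy=+2->C; (4,6):dx=-1,dy=-5->C
  (4,7):dx=+1,dy=+4->C; (4,8):dx=+6,dy=-8->D; (5,6):dx=-5,dy=-7->C; (5,7):dx=-3,dy=+2->D
  (5,8):dx=+2,dy=-10->D; (6,7):dx=+2,dy=+9->C; (6,8):dx=+7,dy=-3->D; (7,8):dx=+5,dy=-12->D
Step 2: C = 17, D = 11, total pairs = 28.
Step 3: tau = (C - D)/(n(n-1)/2) = (17 - 11)/28 = 0.214286.
Step 4: Exact two-sided p-value (enumerate n! = 40320 permutations of y under H0): p = 0.548413.
Step 5: alpha = 0.1. fail to reject H0.

tau_b = 0.2143 (C=17, D=11), p = 0.548413, fail to reject H0.


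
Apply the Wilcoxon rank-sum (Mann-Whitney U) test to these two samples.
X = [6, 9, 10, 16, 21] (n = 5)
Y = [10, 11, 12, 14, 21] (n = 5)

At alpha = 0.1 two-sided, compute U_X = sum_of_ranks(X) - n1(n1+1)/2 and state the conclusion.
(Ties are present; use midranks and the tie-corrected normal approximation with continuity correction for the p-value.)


Step 1: Combine and sort all 10 observations; assign midranks.
sorted (value, group): (6,X), (9,X), (10,X), (10,Y), (11,Y), (12,Y), (14,Y), (16,X), (21,X), (21,Y)
ranks: 6->1, 9->2, 10->3.5, 10->3.5, 11->5, 12->6, 14->7, 16->8, 21->9.5, 21->9.5
Step 2: Rank sum for X: R1 = 1 + 2 + 3.5 + 8 + 9.5 = 24.
Step 3: U_X = R1 - n1(n1+1)/2 = 24 - 5*6/2 = 24 - 15 = 9.
       U_Y = n1*n2 - U_X = 25 - 9 = 16.
Step 4: Ties are present, so use the tie-corrected normal approximation (with continuity correction) for the p-value.
Step 5: p-value = 0.528359; compare to alpha = 0.1. fail to reject H0.

U_X = 9, p = 0.528359, fail to reject H0 at alpha = 0.1.


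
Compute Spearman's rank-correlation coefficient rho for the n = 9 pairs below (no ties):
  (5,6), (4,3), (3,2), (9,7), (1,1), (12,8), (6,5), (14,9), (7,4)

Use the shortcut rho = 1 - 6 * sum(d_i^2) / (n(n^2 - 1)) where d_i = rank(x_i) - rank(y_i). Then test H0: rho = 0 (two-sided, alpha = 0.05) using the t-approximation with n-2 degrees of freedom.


Step 1: Rank x and y separately (midranks; no ties here).
rank(x): 5->4, 4->3, 3->2, 9->7, 1->1, 12->8, 6->5, 14->9, 7->6
rank(y): 6->6, 3->3, 2->2, 7->7, 1->1, 8->8, 5->5, 9->9, 4->4
Step 2: d_i = R_x(i) - R_y(i); compute d_i^2.
  (4-6)^2=4, (3-3)^2=0, (2-2)^2=0, (7-7)^2=0, (1-1)^2=0, (8-8)^2=0, (5-5)^2=0, (9-9)^2=0, (6-4)^2=4
sum(d^2) = 8.
Step 3: rho = 1 - 6*8 / (9*(9^2 - 1)) = 1 - 48/720 = 0.933333.
Step 4: Under H0, t = rho * sqrt((n-2)/(1-rho^2)) = 6.8783 ~ t(7).
Step 5: Two-sided p-value from the t-distribution with 7 df = 0.000236.
Step 6: alpha = 0.05. reject H0.

rho = 0.9333, p = 0.000236, reject H0 at alpha = 0.05.


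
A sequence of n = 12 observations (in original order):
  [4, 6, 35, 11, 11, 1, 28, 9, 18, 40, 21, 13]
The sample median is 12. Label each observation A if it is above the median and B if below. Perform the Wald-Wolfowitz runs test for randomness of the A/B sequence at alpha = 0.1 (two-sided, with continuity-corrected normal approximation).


Step 1: Compute median = 12; label A = above, B = below.
Labels in order: BBABBBABAAAA  (n_A = 6, n_B = 6)
Step 2: Count runs R = 6.
Step 3: Under H0 (random ordering), E[R] = 2*n_A*n_B/(n_A+n_B) + 1 = 2*6*6/12 + 1 = 7.0000.
        Var[R] = 2*n_A*n_B*(2*n_A*n_B - n_A - n_B) / ((n_A+n_B)^2 * (n_A+n_B-1)) = 4320/1584 = 2.7273.
        SD[R] = 1.6514.
Step 4: Continuity-corrected z = (R + 0.5 - E[R]) / SD[R] = (6 + 0.5 - 7.0000) / 1.6514 = -0.3028.
Step 5: Two-sided p-value via normal approximation = 2*(1 - Phi(|z|)) = 0.762069.
Step 6: alpha = 0.1. fail to reject H0.

R = 6, z = -0.3028, p = 0.762069, fail to reject H0.


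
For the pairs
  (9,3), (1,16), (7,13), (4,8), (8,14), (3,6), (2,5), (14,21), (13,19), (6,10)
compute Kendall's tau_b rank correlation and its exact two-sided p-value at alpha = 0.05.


Step 1: Enumerate the 45 unordered pairs (i,j) with i<j and classify each by sign(x_j-x_i) * sign(y_j-y_i).
  (1,2):dx=-8,dy=+13->D; (1,3):dx=-2,dy=+10->D; (1,4):dx=-5,dy=+5->D; (1,5):dx=-1,dy=+11->D
  (1,6):dx=-6,dy=+3->D; (1,7):dx=-7,dy=+2->D; (1,8):dx=+5,dy=+18->C; (1,9):dx=+4,dy=+16->C
  (1,10):dx=-3,dy=+7->D; (2,3):dx=+6,dy=-3->D; (2,4):dx=+3,dy=-8->D; (2,5):dx=+7,dy=-2->D
  (2,6):dx=+2,dy=-10->D; (2,7):dx=+1,dy=-11->D; (2,8):dx=+13,dy=+5->C; (2,9):dx=+12,dy=+3->C
  (2,10):dx=+5,dy=-6->D; (3,4):dx=-3,dy=-5->C; (3,5):dx=+1,dy=+1->C; (3,6):dx=-4,dy=-7->C
  (3,7):dx=-5,dy=-8->C; (3,8):dx=+7,dy=+8->C; (3,9):dx=+6,dy=+6->C; (3,10):dx=-1,dy=-3->C
  (4,5):dx=+4,dy=+6->C; (4,6):dx=-1,dy=-2->C; (4,7):dx=-2,dy=-3->C; (4,8):dx=+10,dy=+13->C
  (4,9):dx=+9,dy=+11->C; (4,10):dx=+2,dy=+2->C; (5,6):dx=-5,dy=-8->C; (5,7):dx=-6,dy=-9->C
  (5,8):dx=+6,dy=+7->C; (5,9):dx=+5,dy=+5->C; (5,10):dx=-2,dy=-4->C; (6,7):dx=-1,dy=-1->C
  (6,8):dx=+11,dy=+15->C; (6,9):dx=+10,dy=+13->C; (6,10):dx=+3,dy=+4->C; (7,8):dx=+12,dy=+16->C
  (7,9):dx=+11,dy=+14->C; (7,10):dx=+4,dy=+5->C; (8,9):dx=-1,dy=-2->C; (8,10):dx=-8,dy=-11->C
  (9,10):dx=-7,dy=-9->C
Step 2: C = 32, D = 13, total pairs = 45.
Step 3: tau = (C - D)/(n(n-1)/2) = (32 - 13)/45 = 0.422222.
Step 4: Exact two-sided p-value (enumerate n! = 3628800 permutations of y under H0): p = 0.108313.
Step 5: alpha = 0.05. fail to reject H0.

tau_b = 0.4222 (C=32, D=13), p = 0.108313, fail to reject H0.


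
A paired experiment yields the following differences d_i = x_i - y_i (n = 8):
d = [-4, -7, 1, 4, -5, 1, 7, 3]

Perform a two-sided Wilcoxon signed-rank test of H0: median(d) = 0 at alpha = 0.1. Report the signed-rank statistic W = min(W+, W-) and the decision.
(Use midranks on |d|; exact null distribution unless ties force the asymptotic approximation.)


Step 1: Drop any zero differences (none here) and take |d_i|.
|d| = [4, 7, 1, 4, 5, 1, 7, 3]
Step 2: Midrank |d_i| (ties get averaged ranks).
ranks: |4|->4.5, |7|->7.5, |1|->1.5, |4|->4.5, |5|->6, |1|->1.5, |7|->7.5, |3|->3
Step 3: Attach original signs; sum ranks with positive sign and with negative sign.
W+ = 1.5 + 4.5 + 1.5 + 7.5 + 3 = 18
W- = 4.5 + 7.5 + 6 = 18
(Check: W+ + W- = 36 should equal n(n+1)/2 = 36.)
Step 4: Test statistic W = min(W+, W-) = 18.
Step 5: Ties in |d|, so use the tie-corrected normal approximation.
        E[W] = n(n+1)/4 = 8*9/4 = 18.
        Tie groups: |d|=1 (t=2), |d|=4 (t=2), |d|=7 (t=2); sum(t^3 - t) = 18.
        Var[W] = n(n+1)(2n+1)/24 - sum(t^3-t)/48 = 1224/24 - 18/48 = 50.625.
        z = (W - E[W]) / sqrt(Var[W]) = (18 - 18) / 7.1151 = 0.0000.
        Two-sided p = 2*Phi(z) = 1.000000.
Step 6: alpha = 0.1. fail to reject H0.

W+ = 18, W- = 18, W = min = 18, p = 1.000000, fail to reject H0.


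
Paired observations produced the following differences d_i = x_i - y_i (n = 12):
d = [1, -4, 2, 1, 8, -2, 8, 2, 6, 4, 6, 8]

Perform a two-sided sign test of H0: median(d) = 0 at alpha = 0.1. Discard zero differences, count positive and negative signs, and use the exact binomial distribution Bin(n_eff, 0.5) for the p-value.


Step 1: Discard zero differences. Original n = 12; n_eff = number of nonzero differences = 12.
Nonzero differences (with sign): +1, -4, +2, +1, +8, -2, +8, +2, +6, +4, +6, +8
Step 2: Count signs: positive = 10, negative = 2.
Step 3: Under H0: P(positive) = 0.5, so the number of positives S ~ Bin(12, 0.5).
Step 4: Two-sided exact p-value = sum of Bin(12,0.5) probabilities at or below the observed probability = 0.038574.
Step 5: alpha = 0.1. reject H0.

n_eff = 12, pos = 10, neg = 2, p = 0.038574, reject H0.


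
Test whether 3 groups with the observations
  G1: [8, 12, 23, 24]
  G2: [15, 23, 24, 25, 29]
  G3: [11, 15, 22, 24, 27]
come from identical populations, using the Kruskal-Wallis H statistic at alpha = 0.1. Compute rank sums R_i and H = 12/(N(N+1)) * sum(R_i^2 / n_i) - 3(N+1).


Step 1: Combine all N = 14 observations and assign midranks.
sorted (value, group, rank): (8,G1,1), (11,G3,2), (12,G1,3), (15,G2,4.5), (15,G3,4.5), (22,G3,6), (23,G1,7.5), (23,G2,7.5), (24,G1,10), (24,G2,10), (24,G3,10), (25,G2,12), (27,G3,13), (29,G2,14)
Step 2: Sum ranks within each group.
R_1 = 21.5 (n_1 = 4)
R_2 = 48 (n_2 = 5)
R_3 = 35.5 (n_3 = 5)
Step 3: H = 12/(N(N+1)) * sum(R_i^2/n_i) - 3(N+1)
     = 12/(14*15) * (21.5^2/4 + 48^2/5 + 35.5^2/5) - 3*15
     = 0.057143 * 828.413 - 45
     = 2.337857.
Step 4: Ties present; correction factor C = 1 - 36/(14^3 - 14) = 0.986813. Corrected H = 2.337857 / 0.986813 = 2.369098.
Step 5: Under H0, H ~ chi^2(2); p-value = 0.305884.
Step 6: alpha = 0.1. fail to reject H0.

H = 2.3691, df = 2, p = 0.305884, fail to reject H0.


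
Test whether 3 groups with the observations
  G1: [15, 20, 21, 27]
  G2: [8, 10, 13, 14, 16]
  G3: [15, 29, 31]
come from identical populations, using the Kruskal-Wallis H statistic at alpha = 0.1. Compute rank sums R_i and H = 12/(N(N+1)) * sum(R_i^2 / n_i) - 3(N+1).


Step 1: Combine all N = 12 observations and assign midranks.
sorted (value, group, rank): (8,G2,1), (10,G2,2), (13,G2,3), (14,G2,4), (15,G1,5.5), (15,G3,5.5), (16,G2,7), (20,G1,8), (21,G1,9), (27,G1,10), (29,G3,11), (31,G3,12)
Step 2: Sum ranks within each group.
R_1 = 32.5 (n_1 = 4)
R_2 = 17 (n_2 = 5)
R_3 = 28.5 (n_3 = 3)
Step 3: H = 12/(N(N+1)) * sum(R_i^2/n_i) - 3(N+1)
     = 12/(12*13) * (32.5^2/4 + 17^2/5 + 28.5^2/3) - 3*13
     = 0.076923 * 592.612 - 39
     = 6.585577.
Step 4: Ties present; correction factor C = 1 - 6/(12^3 - 12) = 0.996503. Corrected H = 6.585577 / 0.996503 = 6.608684.
Step 5: Under H0, H ~ chi^2(2); p-value = 0.036723.
Step 6: alpha = 0.1. reject H0.

H = 6.6087, df = 2, p = 0.036723, reject H0.


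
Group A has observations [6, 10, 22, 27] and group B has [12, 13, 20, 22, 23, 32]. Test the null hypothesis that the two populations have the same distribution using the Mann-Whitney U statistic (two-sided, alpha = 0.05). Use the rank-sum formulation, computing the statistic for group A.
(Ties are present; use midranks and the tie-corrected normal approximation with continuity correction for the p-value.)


Step 1: Combine and sort all 10 observations; assign midranks.
sorted (value, group): (6,X), (10,X), (12,Y), (13,Y), (20,Y), (22,X), (22,Y), (23,Y), (27,X), (32,Y)
ranks: 6->1, 10->2, 12->3, 13->4, 20->5, 22->6.5, 22->6.5, 23->8, 27->9, 32->10
Step 2: Rank sum for X: R1 = 1 + 2 + 6.5 + 9 = 18.5.
Step 3: U_X = R1 - n1(n1+1)/2 = 18.5 - 4*5/2 = 18.5 - 10 = 8.5.
       U_Y = n1*n2 - U_X = 24 - 8.5 = 15.5.
Step 4: Ties are present, so use the tie-corrected normal approximation (with continuity correction) for the p-value.
Step 5: p-value = 0.521166; compare to alpha = 0.05. fail to reject H0.

U_X = 8.5, p = 0.521166, fail to reject H0 at alpha = 0.05.


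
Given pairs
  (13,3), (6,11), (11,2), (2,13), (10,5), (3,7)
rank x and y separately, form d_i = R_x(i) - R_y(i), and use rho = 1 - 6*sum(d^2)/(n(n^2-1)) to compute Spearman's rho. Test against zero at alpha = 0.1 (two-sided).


Step 1: Rank x and y separately (midranks; no ties here).
rank(x): 13->6, 6->3, 11->5, 2->1, 10->4, 3->2
rank(y): 3->2, 11->5, 2->1, 13->6, 5->3, 7->4
Step 2: d_i = R_x(i) - R_y(i); compute d_i^2.
  (6-2)^2=16, (3-5)^2=4, (5-1)^2=16, (1-6)^2=25, (4-3)^2=1, (2-4)^2=4
sum(d^2) = 66.
Step 3: rho = 1 - 6*66 / (6*(6^2 - 1)) = 1 - 396/210 = -0.885714.
Step 4: Under H0, t = rho * sqrt((n-2)/(1-rho^2)) = -3.8158 ~ t(4).
Step 5: Two-sided p-value from the t-distribution with 4 df = 0.018845.
Step 6: alpha = 0.1. reject H0.

rho = -0.8857, p = 0.018845, reject H0 at alpha = 0.1.


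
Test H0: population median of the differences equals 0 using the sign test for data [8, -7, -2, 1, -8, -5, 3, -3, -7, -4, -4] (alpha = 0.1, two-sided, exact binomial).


Step 1: Discard zero differences. Original n = 11; n_eff = number of nonzero differences = 11.
Nonzero differences (with sign): +8, -7, -2, +1, -8, -5, +3, -3, -7, -4, -4
Step 2: Count signs: positive = 3, negative = 8.
Step 3: Under H0: P(positive) = 0.5, so the number of positives S ~ Bin(11, 0.5).
Step 4: Two-sided exact p-value = sum of Bin(11,0.5) probabilities at or below the observed probability = 0.226562.
Step 5: alpha = 0.1. fail to reject H0.

n_eff = 11, pos = 3, neg = 8, p = 0.226562, fail to reject H0.


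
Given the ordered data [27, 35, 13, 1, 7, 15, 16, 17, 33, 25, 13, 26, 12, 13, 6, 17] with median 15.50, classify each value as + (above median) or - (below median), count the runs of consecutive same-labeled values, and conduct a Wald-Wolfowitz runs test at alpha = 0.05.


Step 1: Compute median = 15.50; label A = above, B = below.
Labels in order: AABBBBAAAABABBBA  (n_A = 8, n_B = 8)
Step 2: Count runs R = 7.
Step 3: Under H0 (random ordering), E[R] = 2*n_A*n_B/(n_A+n_B) + 1 = 2*8*8/16 + 1 = 9.0000.
        Var[R] = 2*n_A*n_B*(2*n_A*n_B - n_A - n_B) / ((n_A+n_B)^2 * (n_A+n_B-1)) = 14336/3840 = 3.7333.
        SD[R] = 1.9322.
Step 4: Continuity-corrected z = (R + 0.5 - E[R]) / SD[R] = (7 + 0.5 - 9.0000) / 1.9322 = -0.7763.
Step 5: Two-sided p-value via normal approximation = 2*(1 - Phi(|z|)) = 0.437558.
Step 6: alpha = 0.05. fail to reject H0.

R = 7, z = -0.7763, p = 0.437558, fail to reject H0.


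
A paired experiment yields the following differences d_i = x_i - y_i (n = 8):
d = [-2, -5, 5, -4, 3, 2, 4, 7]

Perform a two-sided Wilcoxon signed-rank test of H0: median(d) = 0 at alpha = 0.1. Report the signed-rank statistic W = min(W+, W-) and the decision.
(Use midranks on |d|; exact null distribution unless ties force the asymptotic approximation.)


Step 1: Drop any zero differences (none here) and take |d_i|.
|d| = [2, 5, 5, 4, 3, 2, 4, 7]
Step 2: Midrank |d_i| (ties get averaged ranks).
ranks: |2|->1.5, |5|->6.5, |5|->6.5, |4|->4.5, |3|->3, |2|->1.5, |4|->4.5, |7|->8
Step 3: Attach original signs; sum ranks with positive sign and with negative sign.
W+ = 6.5 + 3 + 1.5 + 4.5 + 8 = 23.5
W- = 1.5 + 6.5 + 4.5 = 12.5
(Check: W+ + W- = 36 should equal n(n+1)/2 = 36.)
Step 4: Test statistic W = min(W+, W-) = 12.5.
Step 5: Ties in |d|, so use the tie-corrected normal approximation.
        E[W] = n(n+1)/4 = 8*9/4 = 18.
        Tie groups: |d|=2 (t=2), |d|=4 (t=2), |d|=5 (t=2); sum(t^3 - t) = 18.
        Var[W] = n(n+1)(2n+1)/24 - sum(t^3-t)/48 = 1224/24 - 18/48 = 50.625.
        z = (W - E[W]) / sqrt(Var[W]) = (12.5 - 18) / 7.1151 = -0.7730.
        Two-sided p = 2*Phi(z) = 0.439522.
Step 6: alpha = 0.1. fail to reject H0.

W+ = 23.5, W- = 12.5, W = min = 12.5, p = 0.439522, fail to reject H0.


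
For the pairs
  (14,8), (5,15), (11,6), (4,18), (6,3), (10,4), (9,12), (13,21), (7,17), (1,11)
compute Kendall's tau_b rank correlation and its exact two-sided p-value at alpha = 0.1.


Step 1: Enumerate the 45 unordered pairs (i,j) with i<j and classify each by sign(x_j-x_i) * sign(y_j-y_i).
  (1,2):dx=-9,dy=+7->D; (1,3):dx=-3,dy=-2->C; (1,4):dx=-10,dy=+10->D; (1,5):dx=-8,dy=-5->C
  (1,6):dx=-4,dy=-4->C; (1,7):dx=-5,dy=+4->D; (1,8):dx=-1,dy=+13->D; (1,9):dx=-7,dy=+9->D
  (1,10):dx=-13,dy=+3->D; (2,3):dx=+6,dy=-9->D; (2,4):dx=-1,dy=+3->D; (2,5):dx=+1,dy=-12->D
  (2,6):dx=+5,dy=-11->D; (2,7):dx=+4,dy=-3->D; (2,8):dx=+8,dy=+6->C; (2,9):dx=+2,dy=+2->C
  (2,10):dx=-4,dy=-4->C; (3,4):dx=-7,dy=+12->D; (3,5):dx=-5,dy=-3->C; (3,6):dx=-1,dy=-2->C
  (3,7):dx=-2,dy=+6->D; (3,8):dx=+2,dy=+15->C; (3,9):dx=-4,dy=+11->D; (3,10):dx=-10,dy=+5->D
  (4,5):dx=+2,dy=-15->D; (4,6):dx=+6,dy=-14->D; (4,7):dx=+5,dy=-6->D; (4,8):dx=+9,dy=+3->C
  (4,9):dx=+3,dy=-1->D; (4,10):dx=-3,dy=-7->C; (5,6):dx=+4,dy=+1->C; (5,7):dx=+3,dy=+9->C
  (5,8):dx=+7,dy=+18->C; (5,9):dx=+1,dy=+14->C; (5,10):dx=-5,dy=+8->D; (6,7):dx=-1,dy=+8->D
  (6,8):dx=+3,dy=+17->C; (6,9):dx=-3,dy=+13->D; (6,10):dx=-9,dy=+7->D; (7,8):dx=+4,dy=+9->C
  (7,9):dx=-2,dy=+5->D; (7,10):dx=-8,dy=-1->C; (8,9):dx=-6,dy=-4->C; (8,10):dx=-12,dy=-10->C
  (9,10):dx=-6,dy=-6->C
Step 2: C = 21, D = 24, total pairs = 45.
Step 3: tau = (C - D)/(n(n-1)/2) = (21 - 24)/45 = -0.066667.
Step 4: Exact two-sided p-value (enumerate n! = 3628800 permutations of y under H0): p = 0.861801.
Step 5: alpha = 0.1. fail to reject H0.

tau_b = -0.0667 (C=21, D=24), p = 0.861801, fail to reject H0.


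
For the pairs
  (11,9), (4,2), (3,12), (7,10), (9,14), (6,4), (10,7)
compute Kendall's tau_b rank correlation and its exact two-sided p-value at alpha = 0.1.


Step 1: Enumerate the 21 unordered pairs (i,j) with i<j and classify each by sign(x_j-x_i) * sign(y_j-y_i).
  (1,2):dx=-7,dy=-7->C; (1,3):dx=-8,dy=+3->D; (1,4):dx=-4,dy=+1->D; (1,5):dx=-2,dy=+5->D
  (1,6):dx=-5,dy=-5->C; (1,7):dx=-1,dy=-2->C; (2,3):dx=-1,dy=+10->D; (2,4):dx=+3,dy=+8->C
  (2,5):dx=+5,dy=+12->C; (2,6):dx=+2,dy=+2->C; (2,7):dx=+6,dy=+5->C; (3,4):dx=+4,dy=-2->D
  (3,5):dx=+6,dy=+2->C; (3,6):dx=+3,dy=-8->D; (3,7):dx=+7,dy=-5->D; (4,5):dx=+2,dy=+4->C
  (4,6):dx=-1,dy=-6->C; (4,7):dx=+3,dy=-3->D; (5,6):dx=-3,dy=-10->C; (5,7):dx=+1,dy=-7->D
  (6,7):dx=+4,dy=+3->C
Step 2: C = 12, D = 9, total pairs = 21.
Step 3: tau = (C - D)/(n(n-1)/2) = (12 - 9)/21 = 0.142857.
Step 4: Exact two-sided p-value (enumerate n! = 5040 permutations of y under H0): p = 0.772619.
Step 5: alpha = 0.1. fail to reject H0.

tau_b = 0.1429 (C=12, D=9), p = 0.772619, fail to reject H0.


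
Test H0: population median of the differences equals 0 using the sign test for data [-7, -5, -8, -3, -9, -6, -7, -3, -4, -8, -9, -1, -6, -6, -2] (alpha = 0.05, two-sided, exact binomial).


Step 1: Discard zero differences. Original n = 15; n_eff = number of nonzero differences = 15.
Nonzero differences (with sign): -7, -5, -8, -3, -9, -6, -7, -3, -4, -8, -9, -1, -6, -6, -2
Step 2: Count signs: positive = 0, negative = 15.
Step 3: Under H0: P(positive) = 0.5, so the number of positives S ~ Bin(15, 0.5).
Step 4: Two-sided exact p-value = sum of Bin(15,0.5) probabilities at or below the observed probability = 0.000061.
Step 5: alpha = 0.05. reject H0.

n_eff = 15, pos = 0, neg = 15, p = 0.000061, reject H0.


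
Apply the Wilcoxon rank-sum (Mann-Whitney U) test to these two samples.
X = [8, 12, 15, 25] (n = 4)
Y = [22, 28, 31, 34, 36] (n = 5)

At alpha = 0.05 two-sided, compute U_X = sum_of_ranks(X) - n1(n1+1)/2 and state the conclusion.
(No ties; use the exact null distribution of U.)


Step 1: Combine and sort all 9 observations; assign midranks.
sorted (value, group): (8,X), (12,X), (15,X), (22,Y), (25,X), (28,Y), (31,Y), (34,Y), (36,Y)
ranks: 8->1, 12->2, 15->3, 22->4, 25->5, 28->6, 31->7, 34->8, 36->9
Step 2: Rank sum for X: R1 = 1 + 2 + 3 + 5 = 11.
Step 3: U_X = R1 - n1(n1+1)/2 = 11 - 4*5/2 = 11 - 10 = 1.
       U_Y = n1*n2 - U_X = 20 - 1 = 19.
Step 4: No ties, so the exact null distribution of U (based on enumerating the C(9,4) = 126 equally likely rank assignments) gives the two-sided p-value.
Step 5: p-value = 0.031746; compare to alpha = 0.05. reject H0.

U_X = 1, p = 0.031746, reject H0 at alpha = 0.05.


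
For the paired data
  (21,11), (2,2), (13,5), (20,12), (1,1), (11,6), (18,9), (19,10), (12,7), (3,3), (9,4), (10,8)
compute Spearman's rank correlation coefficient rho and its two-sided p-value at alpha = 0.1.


Step 1: Rank x and y separately (midranks; no ties here).
rank(x): 21->12, 2->2, 13->8, 20->11, 1->1, 11->6, 18->9, 19->10, 12->7, 3->3, 9->4, 10->5
rank(y): 11->11, 2->2, 5->5, 12->12, 1->1, 6->6, 9->9, 10->10, 7->7, 3->3, 4->4, 8->8
Step 2: d_i = R_x(i) - R_y(i); compute d_i^2.
  (12-11)^2=1, (2-2)^2=0, (8-5)^2=9, (11-12)^2=1, (1-1)^2=0, (6-6)^2=0, (9-9)^2=0, (10-10)^2=0, (7-7)^2=0, (3-3)^2=0, (4-4)^2=0, (5-8)^2=9
sum(d^2) = 20.
Step 3: rho = 1 - 6*20 / (12*(12^2 - 1)) = 1 - 120/1716 = 0.930070.
Step 4: Under H0, t = rho * sqrt((n-2)/(1-rho^2)) = 8.0057 ~ t(10).
Step 5: Two-sided p-value from the t-distribution with 10 df = 0.000012.
Step 6: alpha = 0.1. reject H0.

rho = 0.9301, p = 0.000012, reject H0 at alpha = 0.1.


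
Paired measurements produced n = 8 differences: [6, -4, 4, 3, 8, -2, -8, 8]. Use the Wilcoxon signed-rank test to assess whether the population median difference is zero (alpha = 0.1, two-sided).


Step 1: Drop any zero differences (none here) and take |d_i|.
|d| = [6, 4, 4, 3, 8, 2, 8, 8]
Step 2: Midrank |d_i| (ties get averaged ranks).
ranks: |6|->5, |4|->3.5, |4|->3.5, |3|->2, |8|->7, |2|->1, |8|->7, |8|->7
Step 3: Attach original signs; sum ranks with positive sign and with negative sign.
W+ = 5 + 3.5 + 2 + 7 + 7 = 24.5
W- = 3.5 + 1 + 7 = 11.5
(Check: W+ + W- = 36 should equal n(n+1)/2 = 36.)
Step 4: Test statistic W = min(W+, W-) = 11.5.
Step 5: Ties in |d|, so use the tie-corrected normal approximation.
        E[W] = n(n+1)/4 = 8*9/4 = 18.
        Tie groups: |d|=4 (t=2), |d|=8 (t=3); sum(t^3 - t) = 30.
        Var[W] = n(n+1)(2n+1)/24 - sum(t^3-t)/48 = 1224/24 - 30/48 = 50.375.
        z = (W - E[W]) / sqrt(Var[W]) = (11.5 - 18) / 7.0975 = -0.9158.
        Two-sided p = 2*Phi(z) = 0.359766.
Step 6: alpha = 0.1. fail to reject H0.

W+ = 24.5, W- = 11.5, W = min = 11.5, p = 0.359766, fail to reject H0.


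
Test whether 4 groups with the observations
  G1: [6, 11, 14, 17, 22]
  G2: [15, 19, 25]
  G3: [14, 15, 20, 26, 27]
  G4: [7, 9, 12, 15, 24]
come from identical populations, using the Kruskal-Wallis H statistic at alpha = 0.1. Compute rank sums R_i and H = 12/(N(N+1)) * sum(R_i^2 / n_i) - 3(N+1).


Step 1: Combine all N = 18 observations and assign midranks.
sorted (value, group, rank): (6,G1,1), (7,G4,2), (9,G4,3), (11,G1,4), (12,G4,5), (14,G1,6.5), (14,G3,6.5), (15,G2,9), (15,G3,9), (15,G4,9), (17,G1,11), (19,G2,12), (20,G3,13), (22,G1,14), (24,G4,15), (25,G2,16), (26,G3,17), (27,G3,18)
Step 2: Sum ranks within each group.
R_1 = 36.5 (n_1 = 5)
R_2 = 37 (n_2 = 3)
R_3 = 63.5 (n_3 = 5)
R_4 = 34 (n_4 = 5)
Step 3: H = 12/(N(N+1)) * sum(R_i^2/n_i) - 3(N+1)
     = 12/(18*19) * (36.5^2/5 + 37^2/3 + 63.5^2/5 + 34^2/5) - 3*19
     = 0.035088 * 1760.43 - 57
     = 4.769591.
Step 4: Ties present; correction factor C = 1 - 30/(18^3 - 18) = 0.994840. Corrected H = 4.769591 / 0.994840 = 4.794329.
Step 5: Under H0, H ~ chi^2(3); p-value = 0.187492.
Step 6: alpha = 0.1. fail to reject H0.

H = 4.7943, df = 3, p = 0.187492, fail to reject H0.


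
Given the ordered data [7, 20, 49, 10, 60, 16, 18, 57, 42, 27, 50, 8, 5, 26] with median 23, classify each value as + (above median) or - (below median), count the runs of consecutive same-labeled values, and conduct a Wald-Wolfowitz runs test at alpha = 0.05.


Step 1: Compute median = 23; label A = above, B = below.
Labels in order: BBABABBAAAABBA  (n_A = 7, n_B = 7)
Step 2: Count runs R = 8.
Step 3: Under H0 (random ordering), E[R] = 2*n_A*n_B/(n_A+n_B) + 1 = 2*7*7/14 + 1 = 8.0000.
        Var[R] = 2*n_A*n_B*(2*n_A*n_B - n_A - n_B) / ((n_A+n_B)^2 * (n_A+n_B-1)) = 8232/2548 = 3.2308.
        SD[R] = 1.7974.
Step 4: R = E[R], so z = 0 with no continuity correction.
Step 5: Two-sided p-value via normal approximation = 2*(1 - Phi(|z|)) = 1.000000.
Step 6: alpha = 0.05. fail to reject H0.

R = 8, z = 0.0000, p = 1.000000, fail to reject H0.


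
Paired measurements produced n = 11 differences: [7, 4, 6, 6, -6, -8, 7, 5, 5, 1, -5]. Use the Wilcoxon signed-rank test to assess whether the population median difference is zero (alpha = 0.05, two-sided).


Step 1: Drop any zero differences (none here) and take |d_i|.
|d| = [7, 4, 6, 6, 6, 8, 7, 5, 5, 1, 5]
Step 2: Midrank |d_i| (ties get averaged ranks).
ranks: |7|->9.5, |4|->2, |6|->7, |6|->7, |6|->7, |8|->11, |7|->9.5, |5|->4, |5|->4, |1|->1, |5|->4
Step 3: Attach original signs; sum ranks with positive sign and with negative sign.
W+ = 9.5 + 2 + 7 + 7 + 9.5 + 4 + 4 + 1 = 44
W- = 7 + 11 + 4 = 22
(Check: W+ + W- = 66 should equal n(n+1)/2 = 66.)
Step 4: Test statistic W = min(W+, W-) = 22.
Step 5: Ties in |d|, so use the tie-corrected normal approximation.
        E[W] = n(n+1)/4 = 11*12/4 = 33.
        Tie groups: |d|=5 (t=3), |d|=6 (t=3), |d|=7 (t=2); sum(t^3 - t) = 54.
        Var[W] = n(n+1)(2n+1)/24 - sum(t^3-t)/48 = 3036/24 - 54/48 = 125.375.
        z = (W - E[W]) / sqrt(Var[W]) = (22 - 33) / 11.1971 = -0.9824.
        Two-sided p = 2*Phi(z) = 0.325904.
Step 6: alpha = 0.05. fail to reject H0.

W+ = 44, W- = 22, W = min = 22, p = 0.325904, fail to reject H0.


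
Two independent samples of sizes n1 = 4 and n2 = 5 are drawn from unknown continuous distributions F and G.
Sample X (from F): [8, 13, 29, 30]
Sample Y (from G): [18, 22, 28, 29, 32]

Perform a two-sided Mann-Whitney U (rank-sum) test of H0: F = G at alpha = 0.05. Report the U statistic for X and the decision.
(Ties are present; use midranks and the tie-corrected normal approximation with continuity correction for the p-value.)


Step 1: Combine and sort all 9 observations; assign midranks.
sorted (value, group): (8,X), (13,X), (18,Y), (22,Y), (28,Y), (29,X), (29,Y), (30,X), (32,Y)
ranks: 8->1, 13->2, 18->3, 22->4, 28->5, 29->6.5, 29->6.5, 30->8, 32->9
Step 2: Rank sum for X: R1 = 1 + 2 + 6.5 + 8 = 17.5.
Step 3: U_X = R1 - n1(n1+1)/2 = 17.5 - 4*5/2 = 17.5 - 10 = 7.5.
       U_Y = n1*n2 - U_X = 20 - 7.5 = 12.5.
Step 4: Ties are present, so use the tie-corrected normal approximation (with continuity correction) for the p-value.
Step 5: p-value = 0.622753; compare to alpha = 0.05. fail to reject H0.

U_X = 7.5, p = 0.622753, fail to reject H0 at alpha = 0.05.


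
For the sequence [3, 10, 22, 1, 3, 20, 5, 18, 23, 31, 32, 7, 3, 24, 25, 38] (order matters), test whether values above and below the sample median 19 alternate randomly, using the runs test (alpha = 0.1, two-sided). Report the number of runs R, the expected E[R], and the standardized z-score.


Step 1: Compute median = 19; label A = above, B = below.
Labels in order: BBABBABBAAABBAAA  (n_A = 8, n_B = 8)
Step 2: Count runs R = 8.
Step 3: Under H0 (random ordering), E[R] = 2*n_A*n_B/(n_A+n_B) + 1 = 2*8*8/16 + 1 = 9.0000.
        Var[R] = 2*n_A*n_B*(2*n_A*n_B - n_A - n_B) / ((n_A+n_B)^2 * (n_A+n_B-1)) = 14336/3840 = 3.7333.
        SD[R] = 1.9322.
Step 4: Continuity-corrected z = (R + 0.5 - E[R]) / SD[R] = (8 + 0.5 - 9.0000) / 1.9322 = -0.2588.
Step 5: Two-sided p-value via normal approximation = 2*(1 - Phi(|z|)) = 0.795809.
Step 6: alpha = 0.1. fail to reject H0.

R = 8, z = -0.2588, p = 0.795809, fail to reject H0.


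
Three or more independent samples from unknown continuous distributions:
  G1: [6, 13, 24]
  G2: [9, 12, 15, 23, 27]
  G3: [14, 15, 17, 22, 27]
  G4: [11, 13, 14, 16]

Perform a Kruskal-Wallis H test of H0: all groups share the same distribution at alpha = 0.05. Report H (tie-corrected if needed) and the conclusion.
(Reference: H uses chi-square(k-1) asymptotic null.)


Step 1: Combine all N = 17 observations and assign midranks.
sorted (value, group, rank): (6,G1,1), (9,G2,2), (11,G4,3), (12,G2,4), (13,G1,5.5), (13,G4,5.5), (14,G3,7.5), (14,G4,7.5), (15,G2,9.5), (15,G3,9.5), (16,G4,11), (17,G3,12), (22,G3,13), (23,G2,14), (24,G1,15), (27,G2,16.5), (27,G3,16.5)
Step 2: Sum ranks within each group.
R_1 = 21.5 (n_1 = 3)
R_2 = 46 (n_2 = 5)
R_3 = 58.5 (n_3 = 5)
R_4 = 27 (n_4 = 4)
Step 3: H = 12/(N(N+1)) * sum(R_i^2/n_i) - 3(N+1)
     = 12/(17*18) * (21.5^2/3 + 46^2/5 + 58.5^2/5 + 27^2/4) - 3*18
     = 0.039216 * 1443.98 - 54
     = 2.626797.
Step 4: Ties present; correction factor C = 1 - 24/(17^3 - 17) = 0.995098. Corrected H = 2.626797 / 0.995098 = 2.639737.
Step 5: Under H0, H ~ chi^2(3); p-value = 0.450566.
Step 6: alpha = 0.05. fail to reject H0.

H = 2.6397, df = 3, p = 0.450566, fail to reject H0.


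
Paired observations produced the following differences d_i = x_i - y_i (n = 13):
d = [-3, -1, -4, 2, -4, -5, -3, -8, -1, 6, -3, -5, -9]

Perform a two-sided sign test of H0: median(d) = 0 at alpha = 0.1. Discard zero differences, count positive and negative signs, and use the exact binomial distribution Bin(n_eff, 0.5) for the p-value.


Step 1: Discard zero differences. Original n = 13; n_eff = number of nonzero differences = 13.
Nonzero differences (with sign): -3, -1, -4, +2, -4, -5, -3, -8, -1, +6, -3, -5, -9
Step 2: Count signs: positive = 2, negative = 11.
Step 3: Under H0: P(positive) = 0.5, so the number of positives S ~ Bin(13, 0.5).
Step 4: Two-sided exact p-value = sum of Bin(13,0.5) probabilities at or below the observed probability = 0.022461.
Step 5: alpha = 0.1. reject H0.

n_eff = 13, pos = 2, neg = 11, p = 0.022461, reject H0.


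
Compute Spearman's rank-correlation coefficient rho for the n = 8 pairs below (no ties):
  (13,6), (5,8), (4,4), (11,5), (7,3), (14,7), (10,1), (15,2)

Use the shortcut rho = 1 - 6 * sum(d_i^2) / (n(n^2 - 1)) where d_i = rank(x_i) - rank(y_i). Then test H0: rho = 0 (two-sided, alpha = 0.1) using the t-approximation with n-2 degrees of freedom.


Step 1: Rank x and y separately (midranks; no ties here).
rank(x): 13->6, 5->2, 4->1, 11->5, 7->3, 14->7, 10->4, 15->8
rank(y): 6->6, 8->8, 4->4, 5->5, 3->3, 7->7, 1->1, 2->2
Step 2: d_i = R_x(i) - R_y(i); compute d_i^2.
  (6-6)^2=0, (2-8)^2=36, (1-4)^2=9, (5-5)^2=0, (3-3)^2=0, (7-7)^2=0, (4-1)^2=9, (8-2)^2=36
sum(d^2) = 90.
Step 3: rho = 1 - 6*90 / (8*(8^2 - 1)) = 1 - 540/504 = -0.071429.
Step 4: Under H0, t = rho * sqrt((n-2)/(1-rho^2)) = -0.1754 ~ t(6).
Step 5: Two-sided p-value from the t-distribution with 6 df = 0.866526.
Step 6: alpha = 0.1. fail to reject H0.

rho = -0.0714, p = 0.866526, fail to reject H0 at alpha = 0.1.


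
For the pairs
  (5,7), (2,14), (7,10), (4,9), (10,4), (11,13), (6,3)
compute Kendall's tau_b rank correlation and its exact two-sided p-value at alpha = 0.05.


Step 1: Enumerate the 21 unordered pairs (i,j) with i<j and classify each by sign(x_j-x_i) * sign(y_j-y_i).
  (1,2):dx=-3,dy=+7->D; (1,3):dx=+2,dy=+3->C; (1,4):dx=-1,dy=+2->D; (1,5):dx=+5,dy=-3->D
  (1,6):dx=+6,dy=+6->C; (1,7):dx=+1,dy=-4->D; (2,3):dx=+5,dy=-4->D; (2,4):dx=+2,dy=-5->D
  (2,5):dx=+8,dy=-10->D; (2,6):dx=+9,dy=-1->D; (2,7):dx=+4,dy=-11->D; (3,4):dx=-3,dy=-1->C
  (3,5):dx=+3,dy=-6->D; (3,6):dx=+4,dy=+3->C; (3,7):dx=-1,dy=-7->C; (4,5):dx=+6,dy=-5->D
  (4,6):dx=+7,dy=+4->C; (4,7):dx=+2,dy=-6->D; (5,6):dx=+1,dy=+9->C; (5,7):dx=-4,dy=-1->C
  (6,7):dx=-5,dy=-10->C
Step 2: C = 9, D = 12, total pairs = 21.
Step 3: tau = (C - D)/(n(n-1)/2) = (9 - 12)/21 = -0.142857.
Step 4: Exact two-sided p-value (enumerate n! = 5040 permutations of y under H0): p = 0.772619.
Step 5: alpha = 0.05. fail to reject H0.

tau_b = -0.1429 (C=9, D=12), p = 0.772619, fail to reject H0.


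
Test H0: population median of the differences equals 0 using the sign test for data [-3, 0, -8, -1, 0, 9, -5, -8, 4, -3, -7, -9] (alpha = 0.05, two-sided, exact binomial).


Step 1: Discard zero differences. Original n = 12; n_eff = number of nonzero differences = 10.
Nonzero differences (with sign): -3, -8, -1, +9, -5, -8, +4, -3, -7, -9
Step 2: Count signs: positive = 2, negative = 8.
Step 3: Under H0: P(positive) = 0.5, so the number of positives S ~ Bin(10, 0.5).
Step 4: Two-sided exact p-value = sum of Bin(10,0.5) probabilities at or below the observed probability = 0.109375.
Step 5: alpha = 0.05. fail to reject H0.

n_eff = 10, pos = 2, neg = 8, p = 0.109375, fail to reject H0.


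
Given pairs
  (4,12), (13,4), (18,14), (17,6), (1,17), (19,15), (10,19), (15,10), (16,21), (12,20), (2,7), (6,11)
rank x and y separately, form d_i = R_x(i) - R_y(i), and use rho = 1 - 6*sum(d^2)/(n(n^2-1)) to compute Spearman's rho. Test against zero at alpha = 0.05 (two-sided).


Step 1: Rank x and y separately (midranks; no ties here).
rank(x): 4->3, 13->7, 18->11, 17->10, 1->1, 19->12, 10->5, 15->8, 16->9, 12->6, 2->2, 6->4
rank(y): 12->6, 4->1, 14->7, 6->2, 17->9, 15->8, 19->10, 10->4, 21->12, 20->11, 7->3, 11->5
Step 2: d_i = R_x(i) - R_y(i); compute d_i^2.
  (3-6)^2=9, (7-1)^2=36, (11-7)^2=16, (10-2)^2=64, (1-9)^2=64, (12-8)^2=16, (5-10)^2=25, (8-4)^2=16, (9-12)^2=9, (6-11)^2=25, (2-3)^2=1, (4-5)^2=1
sum(d^2) = 282.
Step 3: rho = 1 - 6*282 / (12*(12^2 - 1)) = 1 - 1692/1716 = 0.013986.
Step 4: Under H0, t = rho * sqrt((n-2)/(1-rho^2)) = 0.0442 ~ t(10).
Step 5: Two-sided p-value from the t-distribution with 10 df = 0.965590.
Step 6: alpha = 0.05. fail to reject H0.

rho = 0.0140, p = 0.965590, fail to reject H0 at alpha = 0.05.


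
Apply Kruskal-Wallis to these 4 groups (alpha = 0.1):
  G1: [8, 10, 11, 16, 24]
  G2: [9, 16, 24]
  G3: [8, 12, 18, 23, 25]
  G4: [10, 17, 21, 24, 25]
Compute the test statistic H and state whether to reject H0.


Step 1: Combine all N = 18 observations and assign midranks.
sorted (value, group, rank): (8,G1,1.5), (8,G3,1.5), (9,G2,3), (10,G1,4.5), (10,G4,4.5), (11,G1,6), (12,G3,7), (16,G1,8.5), (16,G2,8.5), (17,G4,10), (18,G3,11), (21,G4,12), (23,G3,13), (24,G1,15), (24,G2,15), (24,G4,15), (25,G3,17.5), (25,G4,17.5)
Step 2: Sum ranks within each group.
R_1 = 35.5 (n_1 = 5)
R_2 = 26.5 (n_2 = 3)
R_3 = 50 (n_3 = 5)
R_4 = 59 (n_4 = 5)
Step 3: H = 12/(N(N+1)) * sum(R_i^2/n_i) - 3(N+1)
     = 12/(18*19) * (35.5^2/5 + 26.5^2/3 + 50^2/5 + 59^2/5) - 3*19
     = 0.035088 * 1682.33 - 57
     = 2.029240.
Step 4: Ties present; correction factor C = 1 - 48/(18^3 - 18) = 0.991744. Corrected H = 2.029240 / 0.991744 = 2.046133.
Step 5: Under H0, H ~ chi^2(3); p-value = 0.562887.
Step 6: alpha = 0.1. fail to reject H0.

H = 2.0461, df = 3, p = 0.562887, fail to reject H0.


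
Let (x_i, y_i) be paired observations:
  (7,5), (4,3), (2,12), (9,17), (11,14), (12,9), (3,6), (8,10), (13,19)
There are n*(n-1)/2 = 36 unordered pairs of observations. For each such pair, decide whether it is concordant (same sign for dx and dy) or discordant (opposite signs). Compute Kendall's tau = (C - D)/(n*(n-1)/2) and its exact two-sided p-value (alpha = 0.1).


Step 1: Enumerate the 36 unordered pairs (i,j) with i<j and classify each by sign(x_j-x_i) * sign(y_j-y_i).
  (1,2):dx=-3,dy=-2->C; (1,3):dx=-5,dy=+7->D; (1,4):dx=+2,dy=+12->C; (1,5):dx=+4,dy=+9->C
  (1,6):dx=+5,dy=+4->C; (1,7):dx=-4,dy=+1->D; (1,8):dx=+1,dy=+5->C; (1,9):dx=+6,dy=+14->C
  (2,3):dx=-2,dy=+9->D; (2,4):dx=+5,dy=+14->C; (2,5):dx=+7,dy=+11->C; (2,6):dx=+8,dy=+6->C
  (2,7):dx=-1,dy=+3->D; (2,8):dx=+4,dy=+7->C; (2,9):dx=+9,dy=+16->C; (3,4):dx=+7,dy=+5->C
  (3,5):dx=+9,dy=+2->C; (3,6):dx=+10,dy=-3->D; (3,7):dx=+1,dy=-6->D; (3,8):dx=+6,dy=-2->D
  (3,9):dx=+11,dy=+7->C; (4,5):dx=+2,dy=-3->D; (4,6):dx=+3,dy=-8->D; (4,7):dx=-6,dy=-11->C
  (4,8):dx=-1,dy=-7->C; (4,9):dx=+4,dy=+2->C; (5,6):dx=+1,dy=-5->D; (5,7):dx=-8,dy=-8->C
  (5,8):dx=-3,dy=-4->C; (5,9):dx=+2,dy=+5->C; (6,7):dx=-9,dy=-3->C; (6,8):dx=-4,dy=+1->D
  (6,9):dx=+1,dy=+10->C; (7,8):dx=+5,dy=+4->C; (7,9):dx=+10,dy=+13->C; (8,9):dx=+5,dy=+9->C
Step 2: C = 25, D = 11, total pairs = 36.
Step 3: tau = (C - D)/(n(n-1)/2) = (25 - 11)/36 = 0.388889.
Step 4: Exact two-sided p-value (enumerate n! = 362880 permutations of y under H0): p = 0.180181.
Step 5: alpha = 0.1. fail to reject H0.

tau_b = 0.3889 (C=25, D=11), p = 0.180181, fail to reject H0.


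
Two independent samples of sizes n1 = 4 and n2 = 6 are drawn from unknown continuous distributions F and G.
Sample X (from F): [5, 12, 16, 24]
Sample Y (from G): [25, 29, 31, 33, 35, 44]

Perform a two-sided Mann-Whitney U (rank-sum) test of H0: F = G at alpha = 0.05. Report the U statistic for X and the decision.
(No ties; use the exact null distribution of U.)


Step 1: Combine and sort all 10 observations; assign midranks.
sorted (value, group): (5,X), (12,X), (16,X), (24,X), (25,Y), (29,Y), (31,Y), (33,Y), (35,Y), (44,Y)
ranks: 5->1, 12->2, 16->3, 24->4, 25->5, 29->6, 31->7, 33->8, 35->9, 44->10
Step 2: Rank sum for X: R1 = 1 + 2 + 3 + 4 = 10.
Step 3: U_X = R1 - n1(n1+1)/2 = 10 - 4*5/2 = 10 - 10 = 0.
       U_Y = n1*n2 - U_X = 24 - 0 = 24.
Step 4: No ties, so the exact null distribution of U (based on enumerating the C(10,4) = 210 equally likely rank assignments) gives the two-sided p-value.
Step 5: p-value = 0.009524; compare to alpha = 0.05. reject H0.

U_X = 0, p = 0.009524, reject H0 at alpha = 0.05.


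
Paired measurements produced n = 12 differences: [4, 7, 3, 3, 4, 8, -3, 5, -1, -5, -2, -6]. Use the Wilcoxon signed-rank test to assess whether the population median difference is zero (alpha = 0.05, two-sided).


Step 1: Drop any zero differences (none here) and take |d_i|.
|d| = [4, 7, 3, 3, 4, 8, 3, 5, 1, 5, 2, 6]
Step 2: Midrank |d_i| (ties get averaged ranks).
ranks: |4|->6.5, |7|->11, |3|->4, |3|->4, |4|->6.5, |8|->12, |3|->4, |5|->8.5, |1|->1, |5|->8.5, |2|->2, |6|->10
Step 3: Attach original signs; sum ranks with positive sign and with negative sign.
W+ = 6.5 + 11 + 4 + 4 + 6.5 + 12 + 8.5 = 52.5
W- = 4 + 1 + 8.5 + 2 + 10 = 25.5
(Check: W+ + W- = 78 should equal n(n+1)/2 = 78.)
Step 4: Test statistic W = min(W+, W-) = 25.5.
Step 5: Ties in |d|, so use the tie-corrected normal approximation.
        E[W] = n(n+1)/4 = 12*13/4 = 39.
        Tie groups: |d|=3 (t=3), |d|=4 (t=2), |d|=5 (t=2); sum(t^3 - t) = 36.
        Var[W] = n(n+1)(2n+1)/24 - sum(t^3-t)/48 = 3900/24 - 36/48 = 161.75.
        z = (W - E[W]) / sqrt(Var[W]) = (25.5 - 39) / 12.7181 = -1.0615.
        Two-sided p = 2*Phi(z) = 0.288472.
Step 6: alpha = 0.05. fail to reject H0.

W+ = 52.5, W- = 25.5, W = min = 25.5, p = 0.288472, fail to reject H0.


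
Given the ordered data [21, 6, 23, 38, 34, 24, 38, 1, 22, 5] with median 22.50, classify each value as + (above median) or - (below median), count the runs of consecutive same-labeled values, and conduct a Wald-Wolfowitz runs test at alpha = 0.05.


Step 1: Compute median = 22.50; label A = above, B = below.
Labels in order: BBAAAAABBB  (n_A = 5, n_B = 5)
Step 2: Count runs R = 3.
Step 3: Under H0 (random ordering), E[R] = 2*n_A*n_B/(n_A+n_B) + 1 = 2*5*5/10 + 1 = 6.0000.
        Var[R] = 2*n_A*n_B*(2*n_A*n_B - n_A - n_B) / ((n_A+n_B)^2 * (n_A+n_B-1)) = 2000/900 = 2.2222.
        SD[R] = 1.4907.
Step 4: Continuity-corrected z = (R + 0.5 - E[R]) / SD[R] = (3 + 0.5 - 6.0000) / 1.4907 = -1.6771.
Step 5: Two-sided p-value via normal approximation = 2*(1 - Phi(|z|)) = 0.093533.
Step 6: alpha = 0.05. fail to reject H0.

R = 3, z = -1.6771, p = 0.093533, fail to reject H0.


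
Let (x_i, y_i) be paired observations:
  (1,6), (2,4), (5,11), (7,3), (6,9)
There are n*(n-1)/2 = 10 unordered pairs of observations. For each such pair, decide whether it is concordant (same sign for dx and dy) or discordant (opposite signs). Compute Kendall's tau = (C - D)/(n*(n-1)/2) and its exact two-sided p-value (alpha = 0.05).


Step 1: Enumerate the 10 unordered pairs (i,j) with i<j and classify each by sign(x_j-x_i) * sign(y_j-y_i).
  (1,2):dx=+1,dy=-2->D; (1,3):dx=+4,dy=+5->C; (1,4):dx=+6,dy=-3->D; (1,5):dx=+5,dy=+3->C
  (2,3):dx=+3,dy=+7->C; (2,4):dx=+5,dy=-1->D; (2,5):dx=+4,dy=+5->C; (3,4):dx=+2,dy=-8->D
  (3,5):dx=+1,dy=-2->D; (4,5):dx=-1,dy=+6->D
Step 2: C = 4, D = 6, total pairs = 10.
Step 3: tau = (C - D)/(n(n-1)/2) = (4 - 6)/10 = -0.200000.
Step 4: Exact two-sided p-value (enumerate n! = 120 permutations of y under H0): p = 0.816667.
Step 5: alpha = 0.05. fail to reject H0.

tau_b = -0.2000 (C=4, D=6), p = 0.816667, fail to reject H0.


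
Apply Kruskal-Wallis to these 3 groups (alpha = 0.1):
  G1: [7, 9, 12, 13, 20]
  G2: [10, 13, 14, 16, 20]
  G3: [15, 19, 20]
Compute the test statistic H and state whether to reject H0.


Step 1: Combine all N = 13 observations and assign midranks.
sorted (value, group, rank): (7,G1,1), (9,G1,2), (10,G2,3), (12,G1,4), (13,G1,5.5), (13,G2,5.5), (14,G2,7), (15,G3,8), (16,G2,9), (19,G3,10), (20,G1,12), (20,G2,12), (20,G3,12)
Step 2: Sum ranks within each group.
R_1 = 24.5 (n_1 = 5)
R_2 = 36.5 (n_2 = 5)
R_3 = 30 (n_3 = 3)
Step 3: H = 12/(N(N+1)) * sum(R_i^2/n_i) - 3(N+1)
     = 12/(13*14) * (24.5^2/5 + 36.5^2/5 + 30^2/3) - 3*14
     = 0.065934 * 686.5 - 42
     = 3.263736.
Step 4: Ties present; correction factor C = 1 - 30/(13^3 - 13) = 0.986264. Corrected H = 3.263736 / 0.986264 = 3.309192.
Step 5: Under H0, H ~ chi^2(2); p-value = 0.191169.
Step 6: alpha = 0.1. fail to reject H0.

H = 3.3092, df = 2, p = 0.191169, fail to reject H0.


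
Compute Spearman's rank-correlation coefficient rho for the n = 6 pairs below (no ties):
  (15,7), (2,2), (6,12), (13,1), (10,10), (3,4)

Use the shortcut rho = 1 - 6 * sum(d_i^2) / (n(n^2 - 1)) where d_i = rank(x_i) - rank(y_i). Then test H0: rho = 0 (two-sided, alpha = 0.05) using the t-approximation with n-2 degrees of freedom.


Step 1: Rank x and y separately (midranks; no ties here).
rank(x): 15->6, 2->1, 6->3, 13->5, 10->4, 3->2
rank(y): 7->4, 2->2, 12->6, 1->1, 10->5, 4->3
Step 2: d_i = R_x(i) - R_y(i); compute d_i^2.
  (6-4)^2=4, (1-2)^2=1, (3-6)^2=9, (5-1)^2=16, (4-5)^2=1, (2-3)^2=1
sum(d^2) = 32.
Step 3: rho = 1 - 6*32 / (6*(6^2 - 1)) = 1 - 192/210 = 0.085714.
Step 4: Under H0, t = rho * sqrt((n-2)/(1-rho^2)) = 0.1721 ~ t(4).
Step 5: Two-sided p-value from the t-distribution with 4 df = 0.871743.
Step 6: alpha = 0.05. fail to reject H0.

rho = 0.0857, p = 0.871743, fail to reject H0 at alpha = 0.05.
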